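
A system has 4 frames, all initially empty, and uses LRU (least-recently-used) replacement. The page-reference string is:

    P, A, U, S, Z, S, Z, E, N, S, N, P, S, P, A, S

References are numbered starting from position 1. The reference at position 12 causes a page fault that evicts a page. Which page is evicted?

pos 1: P → miss, frames (P)
pos 2: A → miss, frames (P A)
pos 3: U → miss, frames (P A U)
pos 4: S → miss, frames (P A U S)
pos 5: Z → miss, evict P, frames (A U S Z)
pos 6: S → hit
pos 7: Z → hit
pos 8: E → miss, evict A, frames (U S Z E)
pos 9: N → miss, evict U, frames (S Z E N)
pos 10: S → hit
pos 11: N → hit
pos 12: P → miss, evict Z, frames (E S N P)
At position 12, page Z is evicted.

Z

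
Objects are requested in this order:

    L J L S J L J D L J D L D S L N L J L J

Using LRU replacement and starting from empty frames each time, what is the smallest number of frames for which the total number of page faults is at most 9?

f=1: 20 faults
f=2: 14 faults
f=3: 7 faults
f=4: 6 faults
f=5: 5 faults
Smallest f with faults ≤ 9 is 3.

3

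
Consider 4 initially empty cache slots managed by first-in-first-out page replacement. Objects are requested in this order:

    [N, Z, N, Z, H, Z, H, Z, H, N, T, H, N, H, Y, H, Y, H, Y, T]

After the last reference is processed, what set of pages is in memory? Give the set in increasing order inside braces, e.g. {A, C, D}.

{H, T, Y, Z}

N → fault, frames {N}
Z → fault, frames {N,Z}
N → hit
Z → hit
H → fault, frames {N,Z,H}
Z → hit
H → hit
Z → hit
H → hit
N → hit
T → fault, frames {N,Z,H,T}
H → hit
N → hit
H → hit
Y → fault, evict N, frames {Z,H,T,Y}
H → hit
Y → hit
H → hit
Y → hit
T → hit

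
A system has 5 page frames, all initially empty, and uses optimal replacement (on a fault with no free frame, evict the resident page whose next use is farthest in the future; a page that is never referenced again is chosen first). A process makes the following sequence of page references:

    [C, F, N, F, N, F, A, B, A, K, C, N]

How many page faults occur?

6

C: miss, frames {C}
F: miss, frames {C,F}
N: miss, frames {C,F,N}
F: hit
N: hit
F: hit
A: miss, frames {C,F,N,A}
B: miss, frames {C,F,N,A,B}
A: hit
K: miss, evict B, frames {C,F,N,A,K}
C: hit
N: hit
Page faults: 6.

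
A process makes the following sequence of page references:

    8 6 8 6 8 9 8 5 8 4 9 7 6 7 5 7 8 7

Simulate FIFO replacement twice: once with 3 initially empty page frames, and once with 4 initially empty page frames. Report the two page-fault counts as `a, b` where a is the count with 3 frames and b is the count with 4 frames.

12, 8

3 frames: F F . . . F . F F F F F F . F . F F → 12 faults.
4 frames: F F . . . F . F . F . F F . . . F . → 8 faults.
8 < 12: adding a frame reduced faults, as is typical.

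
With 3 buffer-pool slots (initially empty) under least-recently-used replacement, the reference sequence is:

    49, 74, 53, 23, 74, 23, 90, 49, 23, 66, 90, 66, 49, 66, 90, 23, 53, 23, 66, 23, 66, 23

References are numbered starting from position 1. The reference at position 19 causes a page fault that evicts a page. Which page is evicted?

90

pos 1: 49: fault, frames (49)
pos 2: 74: fault, frames (49 74)
pos 3: 53: fault, frames (49 74 53)
pos 4: 23: fault, evict 49, frames (74 53 23)
pos 5: 74: hit
pos 6: 23: hit
pos 7: 90: fault, evict 53, frames (74 23 90)
pos 8: 49: fault, evict 74, frames (23 90 49)
pos 9: 23: hit
pos 10: 66: fault, evict 90, frames (49 23 66)
pos 11: 90: fault, evict 49, frames (23 66 90)
pos 12: 66: hit
pos 13: 49: fault, evict 23, frames (90 66 49)
pos 14: 66: hit
pos 15: 90: hit
pos 16: 23: fault, evict 49, frames (66 90 23)
pos 17: 53: fault, evict 66, frames (90 23 53)
pos 18: 23: hit
pos 19: 66: fault, evict 90, frames (53 23 66)
At position 19, page 90 is evicted.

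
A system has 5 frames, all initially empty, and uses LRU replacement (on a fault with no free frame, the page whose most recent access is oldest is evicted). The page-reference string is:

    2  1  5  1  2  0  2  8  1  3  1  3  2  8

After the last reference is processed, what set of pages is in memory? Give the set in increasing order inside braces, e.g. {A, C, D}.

2: fault, frames {2}
1: fault, frames {2,1}
5: fault, frames {2,1,5}
1: hit
2: hit
0: fault, frames {5,1,2,0}
2: hit
8: fault, frames {5,1,0,2,8}
1: hit
3: fault, evict 5, frames {0,2,8,1,3}
1: hit
3: hit
2: hit
8: hit

{0, 1, 2, 3, 8}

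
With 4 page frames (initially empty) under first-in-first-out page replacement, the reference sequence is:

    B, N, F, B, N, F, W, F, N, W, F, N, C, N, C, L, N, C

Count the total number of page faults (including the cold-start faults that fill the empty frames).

7

B → miss, frames [B]
N → miss, frames [B, N]
F → miss, frames [B, N, F]
B → hit
N → hit
F → hit
W → miss, frames [B, N, F, W]
F → hit
N → hit
W → hit
F → hit
N → hit
C → miss, evict B, frames [N, F, W, C]
N → hit
C → hit
L → miss, evict N, frames [F, W, C, L]
N → miss, evict F, frames [W, C, L, N]
C → hit
Page faults: 7.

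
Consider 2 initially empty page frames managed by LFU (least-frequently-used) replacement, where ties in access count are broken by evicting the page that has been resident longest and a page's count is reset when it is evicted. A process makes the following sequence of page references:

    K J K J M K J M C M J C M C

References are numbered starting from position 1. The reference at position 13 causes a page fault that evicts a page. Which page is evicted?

pos 1: K -> miss, frames (K)
pos 2: J -> miss, frames (K J)
pos 3: K -> hit
pos 4: J -> hit
pos 5: M -> miss, evict K, frames (J M)
pos 6: K -> miss, evict M, frames (J K)
pos 7: J -> hit
pos 8: M -> miss, evict K, frames (J M)
pos 9: C -> miss, evict M, frames (J C)
pos 10: M -> miss, evict C, frames (J M)
pos 11: J -> hit
pos 12: C -> miss, evict M, frames (J C)
pos 13: M -> miss, evict C, frames (J M)
At position 13, page C is evicted.

C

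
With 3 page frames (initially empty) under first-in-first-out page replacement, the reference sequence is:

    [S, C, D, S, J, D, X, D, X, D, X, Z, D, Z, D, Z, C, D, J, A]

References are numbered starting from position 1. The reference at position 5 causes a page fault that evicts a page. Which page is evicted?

pos 1: S → fault, frames (S)
pos 2: C → fault, frames (S C)
pos 3: D → fault, frames (S C D)
pos 4: S → hit
pos 5: J → fault, evict S, frames (C D J)
At position 5, page S is evicted.

S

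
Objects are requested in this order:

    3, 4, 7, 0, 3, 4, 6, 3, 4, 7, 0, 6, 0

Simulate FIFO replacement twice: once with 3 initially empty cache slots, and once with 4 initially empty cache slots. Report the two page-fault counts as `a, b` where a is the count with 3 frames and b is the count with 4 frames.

9, 10

3 frames: F F F F F F F . . F F . . → 9 faults.
4 frames: F F F F . . F F F F F F . → 10 faults.
10 > 9: adding a frame increased faults — Belady's anomaly.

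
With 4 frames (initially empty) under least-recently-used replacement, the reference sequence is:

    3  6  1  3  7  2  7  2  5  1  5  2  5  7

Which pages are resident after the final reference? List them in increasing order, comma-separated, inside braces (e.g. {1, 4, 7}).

3 -> fault, frames {3}
6 -> fault, frames {3,6}
1 -> fault, frames {3,6,1}
3 -> hit
7 -> fault, frames {6,1,3,7}
2 -> fault, evict 6, frames {1,3,7,2}
7 -> hit
2 -> hit
5 -> fault, evict 1, frames {3,7,2,5}
1 -> fault, evict 3, frames {7,2,5,1}
5 -> hit
2 -> hit
5 -> hit
7 -> hit

{1, 2, 5, 7}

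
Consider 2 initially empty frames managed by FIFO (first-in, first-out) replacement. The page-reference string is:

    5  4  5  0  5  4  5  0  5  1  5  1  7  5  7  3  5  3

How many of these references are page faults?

11

5 -> miss, frames {5}
4 -> miss, frames {5,4}
5 -> hit
0 -> miss, evict 5, frames {4,0}
5 -> miss, evict 4, frames {0,5}
4 -> miss, evict 0, frames {5,4}
5 -> hit
0 -> miss, evict 5, frames {4,0}
5 -> miss, evict 4, frames {0,5}
1 -> miss, evict 0, frames {5,1}
5 -> hit
1 -> hit
7 -> miss, evict 5, frames {1,7}
5 -> miss, evict 1, frames {7,5}
7 -> hit
3 -> miss, evict 7, frames {5,3}
5 -> hit
3 -> hit
Page faults: 11.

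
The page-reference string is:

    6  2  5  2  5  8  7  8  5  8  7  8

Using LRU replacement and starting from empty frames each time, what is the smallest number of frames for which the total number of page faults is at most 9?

f=1: 12 faults
f=2: 7 faults
f=3: 5 faults
f=4: 5 faults
f=5: 5 faults
Smallest f with faults ≤ 9 is 2.

2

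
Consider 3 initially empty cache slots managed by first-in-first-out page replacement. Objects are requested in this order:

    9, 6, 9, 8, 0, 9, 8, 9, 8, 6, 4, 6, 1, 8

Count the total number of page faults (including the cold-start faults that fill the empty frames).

9: miss, frames {9}
6: miss, frames {9,6}
9: hit
8: miss, frames {9,6,8}
0: miss, evict 9, frames {6,8,0}
9: miss, evict 6, frames {8,0,9}
8: hit
9: hit
8: hit
6: miss, evict 8, frames {0,9,6}
4: miss, evict 0, frames {9,6,4}
6: hit
1: miss, evict 9, frames {6,4,1}
8: miss, evict 6, frames {4,1,8}
Page faults: 9.

9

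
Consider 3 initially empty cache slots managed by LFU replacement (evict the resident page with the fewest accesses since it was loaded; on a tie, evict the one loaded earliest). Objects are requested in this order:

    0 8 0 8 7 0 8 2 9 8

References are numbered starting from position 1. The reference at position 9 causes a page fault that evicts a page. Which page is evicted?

2

pos 1: 0 → miss, frames {0}
pos 2: 8 → miss, frames {0,8}
pos 3: 0 → hit
pos 4: 8 → hit
pos 5: 7 → miss, frames {0,8,7}
pos 6: 0 → hit
pos 7: 8 → hit
pos 8: 2 → miss, evict 7, frames {0,8,2}
pos 9: 9 → miss, evict 2, frames {0,8,9}
At position 9, page 2 is evicted.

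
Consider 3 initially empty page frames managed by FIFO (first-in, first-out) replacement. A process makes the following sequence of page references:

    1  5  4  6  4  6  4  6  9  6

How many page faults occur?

5

1 → miss, frames [1]
5 → miss, frames [1, 5]
4 → miss, frames [1, 5, 4]
6 → miss, evict 1, frames [5, 4, 6]
4 → hit
6 → hit
4 → hit
6 → hit
9 → miss, evict 5, frames [4, 6, 9]
6 → hit
Page faults: 5.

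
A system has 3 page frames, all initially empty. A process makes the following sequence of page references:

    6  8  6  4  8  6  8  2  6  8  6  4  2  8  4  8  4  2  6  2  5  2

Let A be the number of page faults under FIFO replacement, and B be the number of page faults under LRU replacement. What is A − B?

Under FIFO: F F . F . . . F F F . F F . . . . . F . F . → 10 faults.
Under LRU: F F . F . . . F . . . F F F . . . . F . F . → 9 faults.
A − B = 10 − 9 = 1.

1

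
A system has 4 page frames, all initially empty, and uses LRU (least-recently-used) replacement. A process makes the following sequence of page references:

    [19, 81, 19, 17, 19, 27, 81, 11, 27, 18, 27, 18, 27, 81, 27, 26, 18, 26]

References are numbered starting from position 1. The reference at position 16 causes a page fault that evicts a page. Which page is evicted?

pos 1: 19 -> miss, frames {19}
pos 2: 81 -> miss, frames {19,81}
pos 3: 19 -> hit
pos 4: 17 -> miss, frames {81,19,17}
pos 5: 19 -> hit
pos 6: 27 -> miss, frames {81,17,19,27}
pos 7: 81 -> hit
pos 8: 11 -> miss, evict 17, frames {19,27,81,11}
pos 9: 27 -> hit
pos 10: 18 -> miss, evict 19, frames {81,11,27,18}
pos 11: 27 -> hit
pos 12: 18 -> hit
pos 13: 27 -> hit
pos 14: 81 -> hit
pos 15: 27 -> hit
pos 16: 26 -> miss, evict 11, frames {18,81,27,26}
At position 16, page 11 is evicted.

11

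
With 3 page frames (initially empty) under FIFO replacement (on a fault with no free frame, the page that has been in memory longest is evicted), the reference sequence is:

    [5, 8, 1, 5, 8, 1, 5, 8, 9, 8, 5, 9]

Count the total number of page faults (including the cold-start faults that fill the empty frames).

5

5: miss, frames [5]
8: miss, frames [5, 8]
1: miss, frames [5, 8, 1]
5: hit
8: hit
1: hit
5: hit
8: hit
9: miss, evict 5, frames [8, 1, 9]
8: hit
5: miss, evict 8, frames [1, 9, 5]
9: hit
Page faults: 5.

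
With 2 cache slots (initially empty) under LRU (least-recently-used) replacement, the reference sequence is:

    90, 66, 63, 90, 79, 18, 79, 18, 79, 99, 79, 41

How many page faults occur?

8

90 -> miss, frames (90)
66 -> miss, frames (90 66)
63 -> miss, evict 90, frames (66 63)
90 -> miss, evict 66, frames (63 90)
79 -> miss, evict 63, frames (90 79)
18 -> miss, evict 90, frames (79 18)
79 -> hit
18 -> hit
79 -> hit
99 -> miss, evict 18, frames (79 99)
79 -> hit
41 -> miss, evict 99, frames (79 41)
Page faults: 8.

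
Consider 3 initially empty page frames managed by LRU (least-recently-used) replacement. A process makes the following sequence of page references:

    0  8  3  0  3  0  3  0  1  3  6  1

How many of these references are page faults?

5

0 -> miss, frames [0]
8 -> miss, frames [0, 8]
3 -> miss, frames [0, 8, 3]
0 -> hit
3 -> hit
0 -> hit
3 -> hit
0 -> hit
1 -> miss, evict 8, frames [3, 0, 1]
3 -> hit
6 -> miss, evict 0, frames [1, 3, 6]
1 -> hit
Page faults: 5.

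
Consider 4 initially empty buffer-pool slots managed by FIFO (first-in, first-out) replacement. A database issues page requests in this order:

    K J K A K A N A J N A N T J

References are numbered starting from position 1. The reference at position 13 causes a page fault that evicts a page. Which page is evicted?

pos 1: K -> fault, frames {K}
pos 2: J -> fault, frames {K,J}
pos 3: K -> hit
pos 4: A -> fault, frames {K,J,A}
pos 5: K -> hit
pos 6: A -> hit
pos 7: N -> fault, frames {K,J,A,N}
pos 8: A -> hit
pos 9: J -> hit
pos 10: N -> hit
pos 11: A -> hit
pos 12: N -> hit
pos 13: T -> fault, evict K, frames {J,A,N,T}
At position 13, page K is evicted.

K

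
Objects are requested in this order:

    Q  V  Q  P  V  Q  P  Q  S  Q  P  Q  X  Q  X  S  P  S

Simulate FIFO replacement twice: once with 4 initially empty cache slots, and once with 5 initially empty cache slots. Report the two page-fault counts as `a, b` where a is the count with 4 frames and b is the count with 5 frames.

4 frames: F F . F . . . . F . . . F F . . . . → 6 faults.
5 frames: F F . F . . . . F . . . F . . . . . → 5 faults.
5 < 6: adding a frame reduced faults, as is typical.

6, 5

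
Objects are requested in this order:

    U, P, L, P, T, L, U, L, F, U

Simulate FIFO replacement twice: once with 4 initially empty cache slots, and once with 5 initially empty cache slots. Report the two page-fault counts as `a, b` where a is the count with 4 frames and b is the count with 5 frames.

6, 5

4 frames: F F F . F . . . F F → 6 faults.
5 frames: F F F . F . . . F . → 5 faults.
5 < 6: adding a frame reduced faults, as is typical.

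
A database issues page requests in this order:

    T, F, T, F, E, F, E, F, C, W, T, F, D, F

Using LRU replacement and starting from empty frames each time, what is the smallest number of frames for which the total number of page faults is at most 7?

f=1: 14 faults
f=2: 8 faults
f=3: 8 faults
f=4: 7 faults
f=5: 6 faults
f=6: 6 faults
Smallest f with faults ≤ 7 is 4.

4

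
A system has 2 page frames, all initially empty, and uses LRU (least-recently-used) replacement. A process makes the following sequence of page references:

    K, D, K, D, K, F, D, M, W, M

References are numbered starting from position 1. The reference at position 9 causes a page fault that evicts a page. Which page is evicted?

D

pos 1: K -> miss, frames {K}
pos 2: D -> miss, frames {K,D}
pos 3: K -> hit
pos 4: D -> hit
pos 5: K -> hit
pos 6: F -> miss, evict D, frames {K,F}
pos 7: D -> miss, evict K, frames {F,D}
pos 8: M -> miss, evict F, frames {D,M}
pos 9: W -> miss, evict D, frames {M,W}
At position 9, page D is evicted.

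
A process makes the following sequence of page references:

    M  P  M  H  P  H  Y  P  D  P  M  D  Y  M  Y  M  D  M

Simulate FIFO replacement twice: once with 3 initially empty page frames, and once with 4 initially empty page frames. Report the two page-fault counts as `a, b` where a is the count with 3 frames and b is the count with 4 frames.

3 frames: F F . F . . F . F F F . F . . . F . → 9 faults.
4 frames: F F . F . . F . F . F . . . . . . . → 6 faults.
6 < 9: adding a frame reduced faults, as is typical.

9, 6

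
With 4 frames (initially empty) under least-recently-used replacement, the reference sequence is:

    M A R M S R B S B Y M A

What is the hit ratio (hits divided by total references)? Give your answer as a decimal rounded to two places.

M → fault, frames (M)
A → fault, frames (M A)
R → fault, frames (M A R)
M → hit
S → fault, frames (A R M S)
R → hit
B → fault, evict A, frames (M S R B)
S → hit
B → hit
Y → fault, evict M, frames (R S B Y)
M → fault, evict R, frames (S B Y M)
A → fault, evict S, frames (B Y M A)
Hits: 4 of 12 references → 4/12 = 0.3333.

0.33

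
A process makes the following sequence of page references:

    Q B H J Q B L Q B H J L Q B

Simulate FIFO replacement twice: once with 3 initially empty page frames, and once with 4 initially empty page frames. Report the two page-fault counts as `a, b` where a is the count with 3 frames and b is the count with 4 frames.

11, 12

3 frames: F F F F F F F . . F F . F F → 11 faults.
4 frames: F F F F . . F F F F F F F F → 12 faults.
12 > 11: adding a frame increased faults — Belady's anomaly.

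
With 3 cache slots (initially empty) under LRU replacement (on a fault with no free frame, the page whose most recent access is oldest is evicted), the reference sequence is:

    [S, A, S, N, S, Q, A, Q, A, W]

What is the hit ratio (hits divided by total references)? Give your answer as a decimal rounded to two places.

S -> fault, frames {S}
A -> fault, frames {S,A}
S -> hit
N -> fault, frames {A,S,N}
S -> hit
Q -> fault, evict A, frames {N,S,Q}
A -> fault, evict N, frames {S,Q,A}
Q -> hit
A -> hit
W -> fault, evict S, frames {Q,A,W}
Hits: 4 of 10 references → 4/10 = 0.4000.

0.40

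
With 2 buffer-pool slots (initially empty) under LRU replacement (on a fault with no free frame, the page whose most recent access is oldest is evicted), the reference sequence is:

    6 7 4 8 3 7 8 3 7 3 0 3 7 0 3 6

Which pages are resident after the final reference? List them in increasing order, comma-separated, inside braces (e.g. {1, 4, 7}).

{3, 6}

6 → fault, frames [6]
7 → fault, frames [6, 7]
4 → fault, evict 6, frames [7, 4]
8 → fault, evict 7, frames [4, 8]
3 → fault, evict 4, frames [8, 3]
7 → fault, evict 8, frames [3, 7]
8 → fault, evict 3, frames [7, 8]
3 → fault, evict 7, frames [8, 3]
7 → fault, evict 8, frames [3, 7]
3 → hit
0 → fault, evict 7, frames [3, 0]
3 → hit
7 → fault, evict 0, frames [3, 7]
0 → fault, evict 3, frames [7, 0]
3 → fault, evict 7, frames [0, 3]
6 → fault, evict 0, frames [3, 6]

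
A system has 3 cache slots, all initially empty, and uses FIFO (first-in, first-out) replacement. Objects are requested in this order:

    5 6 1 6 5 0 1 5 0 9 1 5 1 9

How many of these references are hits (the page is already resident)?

7

5 -> miss, frames (5)
6 -> miss, frames (5 6)
1 -> miss, frames (5 6 1)
6 -> hit
5 -> hit
0 -> miss, evict 5, frames (6 1 0)
1 -> hit
5 -> miss, evict 6, frames (1 0 5)
0 -> hit
9 -> miss, evict 1, frames (0 5 9)
1 -> miss, evict 0, frames (5 9 1)
5 -> hit
1 -> hit
9 -> hit
Hits: 7.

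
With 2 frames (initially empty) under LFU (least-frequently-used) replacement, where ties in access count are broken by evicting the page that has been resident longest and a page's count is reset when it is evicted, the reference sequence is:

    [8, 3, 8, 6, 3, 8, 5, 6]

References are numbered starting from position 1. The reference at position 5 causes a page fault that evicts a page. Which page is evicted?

pos 1: 8 -> fault, frames [8]
pos 2: 3 -> fault, frames [8, 3]
pos 3: 8 -> hit
pos 4: 6 -> fault, evict 3, frames [8, 6]
pos 5: 3 -> fault, evict 6, frames [8, 3]
At position 5, page 6 is evicted.

6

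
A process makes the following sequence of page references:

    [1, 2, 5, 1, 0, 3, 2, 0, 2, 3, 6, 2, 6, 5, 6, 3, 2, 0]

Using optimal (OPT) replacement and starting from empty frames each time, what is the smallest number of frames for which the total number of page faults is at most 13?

f=1: 18 faults
f=2: 12 faults
f=3: 9 faults
f=4: 7 faults
f=5: 6 faults
f=6: 6 faults
Smallest f with faults ≤ 13 is 2.

2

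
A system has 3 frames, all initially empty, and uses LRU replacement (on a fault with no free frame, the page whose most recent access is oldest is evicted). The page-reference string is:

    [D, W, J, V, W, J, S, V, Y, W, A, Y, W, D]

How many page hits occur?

D -> miss, frames [D]
W -> miss, frames [D, W]
J -> miss, frames [D, W, J]
V -> miss, evict D, frames [W, J, V]
W -> hit
J -> hit
S -> miss, evict V, frames [W, J, S]
V -> miss, evict W, frames [J, S, V]
Y -> miss, evict J, frames [S, V, Y]
W -> miss, evict S, frames [V, Y, W]
A -> miss, evict V, frames [Y, W, A]
Y -> hit
W -> hit
D -> miss, evict A, frames [Y, W, D]
Hits: 4.

4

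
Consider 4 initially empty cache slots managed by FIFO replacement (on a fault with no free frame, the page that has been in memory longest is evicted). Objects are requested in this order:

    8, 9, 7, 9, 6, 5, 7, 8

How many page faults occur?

6

8 → fault, frames (8)
9 → fault, frames (8 9)
7 → fault, frames (8 9 7)
9 → hit
6 → fault, frames (8 9 7 6)
5 → fault, evict 8, frames (9 7 6 5)
7 → hit
8 → fault, evict 9, frames (7 6 5 8)
Page faults: 6.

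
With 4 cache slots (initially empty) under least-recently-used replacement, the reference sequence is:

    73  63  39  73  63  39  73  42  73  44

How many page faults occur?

73: miss, frames [73]
63: miss, frames [73, 63]
39: miss, frames [73, 63, 39]
73: hit
63: hit
39: hit
73: hit
42: miss, frames [63, 39, 73, 42]
73: hit
44: miss, evict 63, frames [39, 42, 73, 44]
Page faults: 5.

5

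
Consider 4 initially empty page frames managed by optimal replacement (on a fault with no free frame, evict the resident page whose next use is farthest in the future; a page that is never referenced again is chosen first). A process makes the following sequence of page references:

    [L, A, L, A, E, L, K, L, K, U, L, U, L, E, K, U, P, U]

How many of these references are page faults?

L -> fault, frames [L]
A -> fault, frames [L, A]
L -> hit
A -> hit
E -> fault, frames [L, A, E]
L -> hit
K -> fault, frames [L, A, E, K]
L -> hit
K -> hit
U -> fault, evict A, frames [L, E, K, U]
L -> hit
U -> hit
L -> hit
E -> hit
K -> hit
U -> hit
P -> fault, evict K, frames [L, E, U, P]
U -> hit
Page faults: 6.

6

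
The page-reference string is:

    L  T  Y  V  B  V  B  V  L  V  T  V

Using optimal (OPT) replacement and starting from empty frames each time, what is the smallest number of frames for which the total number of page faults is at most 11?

f=1: 12 faults
f=2: 7 faults
f=3: 6 faults
f=4: 5 faults
f=5: 5 faults
Smallest f with faults ≤ 11 is 2.

2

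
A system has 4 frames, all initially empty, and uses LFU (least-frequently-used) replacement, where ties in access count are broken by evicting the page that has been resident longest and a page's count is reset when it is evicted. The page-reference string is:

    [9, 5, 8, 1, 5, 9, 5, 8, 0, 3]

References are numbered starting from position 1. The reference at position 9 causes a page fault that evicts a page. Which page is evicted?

pos 1: 9 -> fault, frames [9]
pos 2: 5 -> fault, frames [9, 5]
pos 3: 8 -> fault, frames [9, 5, 8]
pos 4: 1 -> fault, frames [9, 5, 8, 1]
pos 5: 5 -> hit
pos 6: 9 -> hit
pos 7: 5 -> hit
pos 8: 8 -> hit
pos 9: 0 -> fault, evict 1, frames [9, 5, 8, 0]
At position 9, page 1 is evicted.

1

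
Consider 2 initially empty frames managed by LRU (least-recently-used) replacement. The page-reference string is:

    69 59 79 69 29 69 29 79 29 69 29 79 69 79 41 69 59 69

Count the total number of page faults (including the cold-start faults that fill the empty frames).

12

69 → miss, frames [69]
59 → miss, frames [69, 59]
79 → miss, evict 69, frames [59, 79]
69 → miss, evict 59, frames [79, 69]
29 → miss, evict 79, frames [69, 29]
69 → hit
29 → hit
79 → miss, evict 69, frames [29, 79]
29 → hit
69 → miss, evict 79, frames [29, 69]
29 → hit
79 → miss, evict 69, frames [29, 79]
69 → miss, evict 29, frames [79, 69]
79 → hit
41 → miss, evict 69, frames [79, 41]
69 → miss, evict 79, frames [41, 69]
59 → miss, evict 41, frames [69, 59]
69 → hit
Page faults: 12.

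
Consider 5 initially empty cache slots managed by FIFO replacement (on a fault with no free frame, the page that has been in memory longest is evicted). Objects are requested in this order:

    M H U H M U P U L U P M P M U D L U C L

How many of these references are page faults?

7

M: fault, frames [M]
H: fault, frames [M, H]
U: fault, frames [M, H, U]
H: hit
M: hit
U: hit
P: fault, frames [M, H, U, P]
U: hit
L: fault, frames [M, H, U, P, L]
U: hit
P: hit
M: hit
P: hit
M: hit
U: hit
D: fault, evict M, frames [H, U, P, L, D]
L: hit
U: hit
C: fault, evict H, frames [U, P, L, D, C]
L: hit
Page faults: 7.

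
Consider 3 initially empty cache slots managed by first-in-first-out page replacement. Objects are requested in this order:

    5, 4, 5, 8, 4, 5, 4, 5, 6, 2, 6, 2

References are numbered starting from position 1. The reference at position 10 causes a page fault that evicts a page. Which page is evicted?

4

pos 1: 5 -> fault, frames {5}
pos 2: 4 -> fault, frames {5,4}
pos 3: 5 -> hit
pos 4: 8 -> fault, frames {5,4,8}
pos 5: 4 -> hit
pos 6: 5 -> hit
pos 7: 4 -> hit
pos 8: 5 -> hit
pos 9: 6 -> fault, evict 5, frames {4,8,6}
pos 10: 2 -> fault, evict 4, frames {8,6,2}
At position 10, page 4 is evicted.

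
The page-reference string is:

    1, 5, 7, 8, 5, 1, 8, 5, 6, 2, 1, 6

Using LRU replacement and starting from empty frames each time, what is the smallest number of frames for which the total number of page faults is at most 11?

3

f=1: 12 faults
f=2: 12 faults
f=3: 8 faults
f=4: 7 faults
f=5: 6 faults
f=6: 6 faults
Smallest f with faults ≤ 11 is 3.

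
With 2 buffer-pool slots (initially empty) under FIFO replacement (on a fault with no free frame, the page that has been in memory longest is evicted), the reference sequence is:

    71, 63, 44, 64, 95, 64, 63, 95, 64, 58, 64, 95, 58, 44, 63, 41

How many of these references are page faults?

71: fault, frames (71)
63: fault, frames (71 63)
44: fault, evict 71, frames (63 44)
64: fault, evict 63, frames (44 64)
95: fault, evict 44, frames (64 95)
64: hit
63: fault, evict 64, frames (95 63)
95: hit
64: fault, evict 95, frames (63 64)
58: fault, evict 63, frames (64 58)
64: hit
95: fault, evict 64, frames (58 95)
58: hit
44: fault, evict 58, frames (95 44)
63: fault, evict 95, frames (44 63)
41: fault, evict 44, frames (63 41)
Page faults: 12.

12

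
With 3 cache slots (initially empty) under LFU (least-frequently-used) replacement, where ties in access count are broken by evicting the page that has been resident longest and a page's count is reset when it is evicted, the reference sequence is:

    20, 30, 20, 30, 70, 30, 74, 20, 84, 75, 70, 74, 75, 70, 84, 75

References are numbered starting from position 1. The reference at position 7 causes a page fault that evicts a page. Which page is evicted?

70

pos 1: 20: fault, frames (20)
pos 2: 30: fault, frames (20 30)
pos 3: 20: hit
pos 4: 30: hit
pos 5: 70: fault, frames (20 30 70)
pos 6: 30: hit
pos 7: 74: fault, evict 70, frames (20 30 74)
At position 7, page 70 is evicted.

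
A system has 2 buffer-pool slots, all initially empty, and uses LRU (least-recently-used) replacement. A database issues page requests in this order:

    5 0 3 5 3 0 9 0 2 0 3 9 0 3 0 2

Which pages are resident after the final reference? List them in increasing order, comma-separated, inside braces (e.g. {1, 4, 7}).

5 -> fault, frames [5]
0 -> fault, frames [5, 0]
3 -> fault, evict 5, frames [0, 3]
5 -> fault, evict 0, frames [3, 5]
3 -> hit
0 -> fault, evict 5, frames [3, 0]
9 -> fault, evict 3, frames [0, 9]
0 -> hit
2 -> fault, evict 9, frames [0, 2]
0 -> hit
3 -> fault, evict 2, frames [0, 3]
9 -> fault, evict 0, frames [3, 9]
0 -> fault, evict 3, frames [9, 0]
3 -> fault, evict 9, frames [0, 3]
0 -> hit
2 -> fault, evict 3, frames [0, 2]

{0, 2}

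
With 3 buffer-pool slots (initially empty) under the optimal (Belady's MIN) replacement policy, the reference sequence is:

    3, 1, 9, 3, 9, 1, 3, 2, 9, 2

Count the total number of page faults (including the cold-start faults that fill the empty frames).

4

3 -> miss, frames {3}
1 -> miss, frames {3,1}
9 -> miss, frames {3,1,9}
3 -> hit
9 -> hit
1 -> hit
3 -> hit
2 -> miss, evict 1, frames {3,9,2}
9 -> hit
2 -> hit
Page faults: 4.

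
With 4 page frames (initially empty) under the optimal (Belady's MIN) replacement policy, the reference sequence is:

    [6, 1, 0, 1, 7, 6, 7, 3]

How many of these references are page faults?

5

6 -> miss, frames [6]
1 -> miss, frames [6, 1]
0 -> miss, frames [6, 1, 0]
1 -> hit
7 -> miss, frames [6, 1, 0, 7]
6 -> hit
7 -> hit
3 -> miss, evict 7, frames [6, 1, 0, 3]
Page faults: 5.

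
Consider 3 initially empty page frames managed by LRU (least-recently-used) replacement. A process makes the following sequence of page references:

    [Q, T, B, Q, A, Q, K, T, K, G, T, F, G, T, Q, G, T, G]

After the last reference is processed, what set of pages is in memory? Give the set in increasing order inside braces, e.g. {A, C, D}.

{G, Q, T}

Q -> fault, frames [Q]
T -> fault, frames [Q, T]
B -> fault, frames [Q, T, B]
Q -> hit
A -> fault, evict T, frames [B, Q, A]
Q -> hit
K -> fault, evict B, frames [A, Q, K]
T -> fault, evict A, frames [Q, K, T]
K -> hit
G -> fault, evict Q, frames [T, K, G]
T -> hit
F -> fault, evict K, frames [G, T, F]
G -> hit
T -> hit
Q -> fault, evict F, frames [G, T, Q]
G -> hit
T -> hit
G -> hit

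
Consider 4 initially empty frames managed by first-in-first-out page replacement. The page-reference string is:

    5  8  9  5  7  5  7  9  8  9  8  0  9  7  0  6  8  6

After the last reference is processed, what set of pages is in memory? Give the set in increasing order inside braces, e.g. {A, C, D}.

5: fault, frames {5}
8: fault, frames {5,8}
9: fault, frames {5,8,9}
5: hit
7: fault, frames {5,8,9,7}
5: hit
7: hit
9: hit
8: hit
9: hit
8: hit
0: fault, evict 5, frames {8,9,7,0}
9: hit
7: hit
0: hit
6: fault, evict 8, frames {9,7,0,6}
8: fault, evict 9, frames {7,0,6,8}
6: hit

{0, 6, 7, 8}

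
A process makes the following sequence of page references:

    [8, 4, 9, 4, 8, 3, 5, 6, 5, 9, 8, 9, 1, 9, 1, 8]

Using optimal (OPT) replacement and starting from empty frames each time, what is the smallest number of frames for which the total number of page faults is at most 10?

3

f=1: 16 faults
f=2: 11 faults
f=3: 8 faults
f=4: 7 faults
f=5: 7 faults
f=6: 7 faults
f=7: 7 faults
Smallest f with faults ≤ 10 is 3.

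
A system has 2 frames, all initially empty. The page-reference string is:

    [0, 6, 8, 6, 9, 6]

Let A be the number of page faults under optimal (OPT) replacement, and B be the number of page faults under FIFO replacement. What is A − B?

Under OPT: F F F . F . → 4 faults.
Under FIFO: F F F . F F → 5 faults.
A − B = 4 − 5 = -1.

-1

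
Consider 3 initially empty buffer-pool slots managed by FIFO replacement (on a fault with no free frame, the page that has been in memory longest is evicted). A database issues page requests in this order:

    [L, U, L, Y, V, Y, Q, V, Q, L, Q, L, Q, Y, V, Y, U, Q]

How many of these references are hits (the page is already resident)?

L: miss, frames [L]
U: miss, frames [L, U]
L: hit
Y: miss, frames [L, U, Y]
V: miss, evict L, frames [U, Y, V]
Y: hit
Q: miss, evict U, frames [Y, V, Q]
V: hit
Q: hit
L: miss, evict Y, frames [V, Q, L]
Q: hit
L: hit
Q: hit
Y: miss, evict V, frames [Q, L, Y]
V: miss, evict Q, frames [L, Y, V]
Y: hit
U: miss, evict L, frames [Y, V, U]
Q: miss, evict Y, frames [V, U, Q]
Hits: 8.

8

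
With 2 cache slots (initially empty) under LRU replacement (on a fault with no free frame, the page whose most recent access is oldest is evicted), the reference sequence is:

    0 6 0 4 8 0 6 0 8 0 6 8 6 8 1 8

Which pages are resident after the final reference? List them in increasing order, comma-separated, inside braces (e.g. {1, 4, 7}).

{1, 8}

0 -> miss, frames (0)
6 -> miss, frames (0 6)
0 -> hit
4 -> miss, evict 6, frames (0 4)
8 -> miss, evict 0, frames (4 8)
0 -> miss, evict 4, frames (8 0)
6 -> miss, evict 8, frames (0 6)
0 -> hit
8 -> miss, evict 6, frames (0 8)
0 -> hit
6 -> miss, evict 8, frames (0 6)
8 -> miss, evict 0, frames (6 8)
6 -> hit
8 -> hit
1 -> miss, evict 6, frames (8 1)
8 -> hit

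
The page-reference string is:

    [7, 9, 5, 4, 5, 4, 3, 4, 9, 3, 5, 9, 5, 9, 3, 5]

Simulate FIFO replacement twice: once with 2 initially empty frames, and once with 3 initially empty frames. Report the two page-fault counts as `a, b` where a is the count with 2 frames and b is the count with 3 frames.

8, 7

2 frames: F F F F . . F . F . F . . . F . → 8 faults.
3 frames: F F F F . . F . F . F . . . . . → 7 faults.
7 < 8: adding a frame reduced faults, as is typical.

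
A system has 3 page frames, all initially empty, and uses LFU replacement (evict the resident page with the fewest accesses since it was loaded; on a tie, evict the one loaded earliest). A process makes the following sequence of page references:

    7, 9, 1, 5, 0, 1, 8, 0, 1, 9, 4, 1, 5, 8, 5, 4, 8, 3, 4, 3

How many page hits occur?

4

7 → miss, frames {7}
9 → miss, frames {7,9}
1 → miss, frames {7,9,1}
5 → miss, evict 7, frames {9,1,5}
0 → miss, evict 9, frames {1,5,0}
1 → hit
8 → miss, evict 5, frames {1,0,8}
0 → hit
1 → hit
9 → miss, evict 8, frames {1,0,9}
4 → miss, evict 9, frames {1,0,4}
1 → hit
5 → miss, evict 4, frames {1,0,5}
8 → miss, evict 5, frames {1,0,8}
5 → miss, evict 8, frames {1,0,5}
4 → miss, evict 5, frames {1,0,4}
8 → miss, evict 4, frames {1,0,8}
3 → miss, evict 8, frames {1,0,3}
4 → miss, evict 3, frames {1,0,4}
3 → miss, evict 4, frames {1,0,3}
Hits: 4.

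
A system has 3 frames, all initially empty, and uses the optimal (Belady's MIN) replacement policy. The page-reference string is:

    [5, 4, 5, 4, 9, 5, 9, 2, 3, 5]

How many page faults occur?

5

5: fault, frames (5)
4: fault, frames (5 4)
5: hit
4: hit
9: fault, frames (5 4 9)
5: hit
9: hit
2: fault, evict 9, frames (5 4 2)
3: fault, evict 2, frames (5 4 3)
5: hit
Page faults: 5.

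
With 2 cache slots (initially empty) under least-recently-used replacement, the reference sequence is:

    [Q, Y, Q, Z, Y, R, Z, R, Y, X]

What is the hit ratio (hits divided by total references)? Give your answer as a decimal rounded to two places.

Q: miss, frames [Q]
Y: miss, frames [Q, Y]
Q: hit
Z: miss, evict Y, frames [Q, Z]
Y: miss, evict Q, frames [Z, Y]
R: miss, evict Z, frames [Y, R]
Z: miss, evict Y, frames [R, Z]
R: hit
Y: miss, evict Z, frames [R, Y]
X: miss, evict R, frames [Y, X]
Hits: 2 of 10 references → 2/10 = 0.2000.

0.20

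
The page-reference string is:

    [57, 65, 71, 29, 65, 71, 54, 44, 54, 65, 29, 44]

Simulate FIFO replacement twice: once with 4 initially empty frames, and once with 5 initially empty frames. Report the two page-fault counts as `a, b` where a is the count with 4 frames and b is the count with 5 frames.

7, 6

4 frames: F F F F . . F F . F . . → 7 faults.
5 frames: F F F F . . F F . . . . → 6 faults.
6 < 7: adding a frame reduced faults, as is typical.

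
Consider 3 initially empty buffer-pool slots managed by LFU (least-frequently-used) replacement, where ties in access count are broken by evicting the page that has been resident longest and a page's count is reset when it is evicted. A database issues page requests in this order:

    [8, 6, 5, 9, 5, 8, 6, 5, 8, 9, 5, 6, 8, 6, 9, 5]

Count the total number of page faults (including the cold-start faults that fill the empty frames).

8 -> miss, frames [8]
6 -> miss, frames [8, 6]
5 -> miss, frames [8, 6, 5]
9 -> miss, evict 8, frames [6, 5, 9]
5 -> hit
8 -> miss, evict 6, frames [5, 9, 8]
6 -> miss, evict 9, frames [5, 8, 6]
5 -> hit
8 -> hit
9 -> miss, evict 6, frames [5, 8, 9]
5 -> hit
6 -> miss, evict 9, frames [5, 8, 6]
8 -> hit
6 -> hit
9 -> miss, evict 6, frames [5, 8, 9]
5 -> hit
Page faults: 9.

9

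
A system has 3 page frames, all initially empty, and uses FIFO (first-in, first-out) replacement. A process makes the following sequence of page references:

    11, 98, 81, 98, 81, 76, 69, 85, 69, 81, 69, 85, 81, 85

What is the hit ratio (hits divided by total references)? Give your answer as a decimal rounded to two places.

0.50

11 -> fault, frames [11]
98 -> fault, frames [11, 98]
81 -> fault, frames [11, 98, 81]
98 -> hit
81 -> hit
76 -> fault, evict 11, frames [98, 81, 76]
69 -> fault, evict 98, frames [81, 76, 69]
85 -> fault, evict 81, frames [76, 69, 85]
69 -> hit
81 -> fault, evict 76, frames [69, 85, 81]
69 -> hit
85 -> hit
81 -> hit
85 -> hit
Hits: 7 of 14 references → 7/14 = 0.5000.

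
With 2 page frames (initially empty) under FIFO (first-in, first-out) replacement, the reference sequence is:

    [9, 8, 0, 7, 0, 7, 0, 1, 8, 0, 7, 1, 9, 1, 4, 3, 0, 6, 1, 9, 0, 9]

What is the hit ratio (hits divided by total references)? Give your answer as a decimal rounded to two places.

9 → fault, frames {9}
8 → fault, frames {9,8}
0 → fault, evict 9, frames {8,0}
7 → fault, evict 8, frames {0,7}
0 → hit
7 → hit
0 → hit
1 → fault, evict 0, frames {7,1}
8 → fault, evict 7, frames {1,8}
0 → fault, evict 1, frames {8,0}
7 → fault, evict 8, frames {0,7}
1 → fault, evict 0, frames {7,1}
9 → fault, evict 7, frames {1,9}
1 → hit
4 → fault, evict 1, frames {9,4}
3 → fault, evict 9, frames {4,3}
0 → fault, evict 4, frames {3,0}
6 → fault, evict 3, frames {0,6}
1 → fault, evict 0, frames {6,1}
9 → fault, evict 6, frames {1,9}
0 → fault, evict 1, frames {9,0}
9 → hit
Hits: 5 of 22 references → 5/22 = 0.2273.

0.23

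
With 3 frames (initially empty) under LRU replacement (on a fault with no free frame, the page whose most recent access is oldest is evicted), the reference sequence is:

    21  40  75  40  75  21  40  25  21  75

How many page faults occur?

5

21 → miss, frames {21}
40 → miss, frames {21,40}
75 → miss, frames {21,40,75}
40 → hit
75 → hit
21 → hit
40 → hit
25 → miss, evict 75, frames {21,40,25}
21 → hit
75 → miss, evict 40, frames {25,21,75}
Page faults: 5.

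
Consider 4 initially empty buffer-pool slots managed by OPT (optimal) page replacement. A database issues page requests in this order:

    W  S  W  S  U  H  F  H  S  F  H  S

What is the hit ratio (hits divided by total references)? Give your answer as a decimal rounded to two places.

W -> miss, frames (W)
S -> miss, frames (W S)
W -> hit
S -> hit
U -> miss, frames (W S U)
H -> miss, frames (W S U H)
F -> miss, evict U, frames (W S H F)
H -> hit
S -> hit
F -> hit
H -> hit
S -> hit
Hits: 7 of 12 references → 7/12 = 0.5833.

0.58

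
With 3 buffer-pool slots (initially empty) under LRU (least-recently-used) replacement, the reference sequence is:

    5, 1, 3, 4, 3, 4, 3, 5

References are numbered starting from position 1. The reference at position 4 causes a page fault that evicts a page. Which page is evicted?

5

pos 1: 5 → miss, frames {5}
pos 2: 1 → miss, frames {5,1}
pos 3: 3 → miss, frames {5,1,3}
pos 4: 4 → miss, evict 5, frames {1,3,4}
At position 4, page 5 is evicted.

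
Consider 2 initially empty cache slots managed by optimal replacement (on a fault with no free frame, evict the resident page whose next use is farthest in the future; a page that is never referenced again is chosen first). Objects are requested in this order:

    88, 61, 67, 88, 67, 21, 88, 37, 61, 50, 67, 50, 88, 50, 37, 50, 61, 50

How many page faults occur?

88 → miss, frames {88}
61 → miss, frames {88,61}
67 → miss, evict 61, frames {88,67}
88 → hit
67 → hit
21 → miss, evict 67, frames {88,21}
88 → hit
37 → miss, evict 21, frames {88,37}
61 → miss, evict 37, frames {88,61}
50 → miss, evict 61, frames {88,50}
67 → miss, evict 88, frames {50,67}
50 → hit
88 → miss, evict 67, frames {50,88}
50 → hit
37 → miss, evict 88, frames {50,37}
50 → hit
61 → miss, evict 37, frames {50,61}
50 → hit
Page faults: 11.

11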